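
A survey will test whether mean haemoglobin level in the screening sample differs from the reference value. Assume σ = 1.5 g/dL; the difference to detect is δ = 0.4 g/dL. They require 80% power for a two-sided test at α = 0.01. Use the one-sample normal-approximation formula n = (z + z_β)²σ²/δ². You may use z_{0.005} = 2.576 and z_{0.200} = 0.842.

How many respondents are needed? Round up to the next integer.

n = 165

n = (z_{α/2} + z_β)² · σ² / δ²
  = (2.576 + 0.842)² · 1.5² / 0.4²
  = 11.6827 · 2.25 / 0.16
  = 164.29
Round up → n = 165.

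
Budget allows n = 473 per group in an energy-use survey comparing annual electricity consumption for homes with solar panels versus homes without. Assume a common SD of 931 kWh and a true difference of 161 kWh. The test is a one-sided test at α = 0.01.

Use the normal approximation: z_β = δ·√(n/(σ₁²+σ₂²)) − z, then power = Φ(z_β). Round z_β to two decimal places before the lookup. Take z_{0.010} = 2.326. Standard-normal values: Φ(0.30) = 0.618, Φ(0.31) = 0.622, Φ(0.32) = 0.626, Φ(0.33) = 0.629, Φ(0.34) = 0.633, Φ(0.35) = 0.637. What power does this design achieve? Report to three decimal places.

z_β = δ·√(n/(σ₁²+σ₂²)) − z_α
    = 161 · √(473/1733522) − 2.326
    = 161 · 0.01652 − 2.326
    = 2.6594 − 2.326 = 0.3334 → 0.33
Power = Φ(0.33) = 0.629.

Power ≈ 0.629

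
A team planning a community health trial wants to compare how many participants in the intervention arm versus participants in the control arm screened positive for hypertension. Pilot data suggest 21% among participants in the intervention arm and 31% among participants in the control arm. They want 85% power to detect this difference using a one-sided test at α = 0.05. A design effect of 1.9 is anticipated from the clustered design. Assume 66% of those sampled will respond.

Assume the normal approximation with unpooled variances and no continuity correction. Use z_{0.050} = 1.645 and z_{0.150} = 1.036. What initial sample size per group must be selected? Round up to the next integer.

n = 786 per group

n = (z_α + z_β)² · [p₁(1−p₁) + p₂(1−p₂)] / (p₁ − p₂)²
  = (1.645 + 1.036)² · (0.21·0.79 + 0.31·0.69) / (-0.10)²
  = (2.681)² · (0.1659 + 0.2139) / 0.0100
  = 7.1878 · 0.3798 / 0.0100
  = 272.99
Design effect: 1.9 × 272.99 = 518.68.
Adjust for 66% response: 518.68 / 0.66 = 785.88.
Round up → n = 786 per group.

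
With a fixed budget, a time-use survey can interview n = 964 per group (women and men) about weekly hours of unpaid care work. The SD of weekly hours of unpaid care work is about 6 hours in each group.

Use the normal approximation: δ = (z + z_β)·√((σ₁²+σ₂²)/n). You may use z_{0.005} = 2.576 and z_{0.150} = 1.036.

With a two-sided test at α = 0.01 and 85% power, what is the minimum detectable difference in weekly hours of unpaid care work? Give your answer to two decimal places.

Minimum detectable difference ≈ 0.99 hours

δ = (z_{α/2} + z_β) · √((σ₁²+σ₂²)/n)
  = (2.576 + 1.036) · √(72/964)
  = 3.612 · √0.07469
  = 3.612 · 0.2733
  = 0.9871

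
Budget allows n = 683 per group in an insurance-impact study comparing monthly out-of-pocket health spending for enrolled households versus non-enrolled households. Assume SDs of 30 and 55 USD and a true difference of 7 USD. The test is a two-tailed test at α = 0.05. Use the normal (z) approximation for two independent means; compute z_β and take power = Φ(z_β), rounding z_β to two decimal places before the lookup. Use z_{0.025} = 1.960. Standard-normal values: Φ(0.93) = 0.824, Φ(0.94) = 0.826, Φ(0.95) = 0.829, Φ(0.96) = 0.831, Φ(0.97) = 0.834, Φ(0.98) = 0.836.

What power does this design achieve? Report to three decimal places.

Power ≈ 0.831

z_β = δ·√(n/(σ₁²+σ₂²)) − z_{α/2}
    = 7 · √(683/3925) − 1.960
    = 7 · 0.41715 − 1.960
    = 2.9200 − 1.960 = 0.9600 → 0.96
Power = Φ(0.96) = 0.831.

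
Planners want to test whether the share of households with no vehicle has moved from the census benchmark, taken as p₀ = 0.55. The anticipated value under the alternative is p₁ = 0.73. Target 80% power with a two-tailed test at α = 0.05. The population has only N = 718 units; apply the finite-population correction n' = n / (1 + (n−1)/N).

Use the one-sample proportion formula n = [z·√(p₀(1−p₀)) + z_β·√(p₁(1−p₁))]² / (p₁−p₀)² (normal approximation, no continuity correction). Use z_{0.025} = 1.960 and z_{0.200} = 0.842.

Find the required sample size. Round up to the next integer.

n = [z_{α/2}·√(p₀q₀) + z_β·√(p₁q₁)]² / (p₁ − p₀)²
  = [1.960·√(0.55·0.45) + 0.842·√(0.73·0.27)]² / (0.18)²
  = [1.960·0.4975 + 0.842·0.4440]² / 0.0324
  = [1.3489]² / 0.0324
  = 56.16
Finite-population correction (N = 718): 56.16 / (1 + (56.16 − 1)/718) = 52.15.
Round up → n = 53.

n = 53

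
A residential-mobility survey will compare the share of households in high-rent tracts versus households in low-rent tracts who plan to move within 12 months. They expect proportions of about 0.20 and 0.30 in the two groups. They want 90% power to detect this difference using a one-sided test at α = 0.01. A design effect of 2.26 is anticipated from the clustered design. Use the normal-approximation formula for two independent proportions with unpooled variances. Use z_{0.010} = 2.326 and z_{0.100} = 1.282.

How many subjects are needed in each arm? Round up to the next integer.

n = (z_α + z_β)² · [p₁(1−p₁) + p₂(1−p₂)] / (p₁ − p₂)²
  = (2.326 + 1.282)² · (0.20·0.80 + 0.30·0.70) / (-0.10)²
  = (3.608)² · (0.1600 + 0.2100) / 0.0100
  = 13.0177 · 0.3700 / 0.0100
  = 481.65
Design effect: 2.26 × 481.65 = 1088.54.
Round up → n = 1089 per group.

n = 1089 per group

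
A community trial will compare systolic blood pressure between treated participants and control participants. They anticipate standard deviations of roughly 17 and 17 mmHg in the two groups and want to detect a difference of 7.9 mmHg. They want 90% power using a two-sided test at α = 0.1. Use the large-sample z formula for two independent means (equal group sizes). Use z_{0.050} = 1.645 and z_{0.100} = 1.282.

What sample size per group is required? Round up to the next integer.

n = 80 per group

n = (z_{α/2} + z_β)² · (σ₁² + σ₂²) / δ²
  = (1.645 + 1.282)² · (17² + 17² = 578) / 7.9²
  = 8.5673 · 578 / 62.41
  = 79.34
Round up → n = 80 per group.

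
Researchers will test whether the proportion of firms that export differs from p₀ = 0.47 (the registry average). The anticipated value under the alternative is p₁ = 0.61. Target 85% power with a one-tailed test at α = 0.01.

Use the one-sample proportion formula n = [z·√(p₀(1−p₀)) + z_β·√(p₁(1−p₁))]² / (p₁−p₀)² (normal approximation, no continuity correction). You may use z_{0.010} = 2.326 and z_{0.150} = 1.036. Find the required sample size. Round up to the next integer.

n = [z_α·√(p₀q₀) + z_β·√(p₁q₁)]² / (p₁ − p₀)²
  = [2.326·√(0.47·0.53) + 1.036·√(0.61·0.39)]² / (0.14)²
  = [2.326·0.4991 + 1.036·0.4877]² / 0.0196
  = [1.6662]² / 0.0196
  = 141.65
Round up → n = 142.

n = 142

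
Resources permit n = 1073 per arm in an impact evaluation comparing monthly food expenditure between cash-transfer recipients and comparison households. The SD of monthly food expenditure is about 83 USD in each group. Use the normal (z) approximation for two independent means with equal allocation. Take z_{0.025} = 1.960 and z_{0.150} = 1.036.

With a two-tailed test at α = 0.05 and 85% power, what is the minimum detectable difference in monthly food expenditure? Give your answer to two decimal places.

δ = (z_{α/2} + z_β) · √((σ₁²+σ₂²)/n)
  = (1.960 + 1.036) · √(13778/1073)
  = 2.996 · √12.8406
  = 2.996 · 3.5834
  = 10.7358

Minimum detectable difference ≈ 10.74 USD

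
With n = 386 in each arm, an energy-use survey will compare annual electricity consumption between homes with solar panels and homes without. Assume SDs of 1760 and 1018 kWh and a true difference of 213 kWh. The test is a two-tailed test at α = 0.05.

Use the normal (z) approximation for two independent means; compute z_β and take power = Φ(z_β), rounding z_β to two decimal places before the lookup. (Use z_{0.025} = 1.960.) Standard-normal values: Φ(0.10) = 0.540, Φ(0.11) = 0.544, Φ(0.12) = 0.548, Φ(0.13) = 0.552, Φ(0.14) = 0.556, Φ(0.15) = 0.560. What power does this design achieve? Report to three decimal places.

z_β = δ·√(n/(σ₁²+σ₂²)) − z_{α/2}
    = 213 · √(386/4133924) − 1.960
    = 213 · 0.00966 − 1.960
    = 2.0582 − 1.960 = 0.0982 → 0.10
Power = Φ(0.10) = 0.540.

Power ≈ 0.540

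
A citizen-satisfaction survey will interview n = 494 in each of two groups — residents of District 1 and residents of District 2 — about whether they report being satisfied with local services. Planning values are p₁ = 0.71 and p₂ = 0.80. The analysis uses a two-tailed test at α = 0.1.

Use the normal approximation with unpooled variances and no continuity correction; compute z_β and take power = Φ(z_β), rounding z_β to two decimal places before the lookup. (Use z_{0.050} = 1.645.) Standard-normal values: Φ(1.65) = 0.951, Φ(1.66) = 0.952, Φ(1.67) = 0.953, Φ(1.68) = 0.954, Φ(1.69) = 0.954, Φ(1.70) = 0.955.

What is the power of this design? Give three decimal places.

Power ≈ 0.952

z_β = |p₁−p₂|·√(n/[p₁q₁+p₂q₂]) − z_{α/2}
    = 0.09 · √(494/0.3659) − 1.645
    = 0.09 · 36.7436 − 1.645
    = 3.3069 − 1.645 = 1.6619 → 1.66
Power = Φ(1.66) = 0.952.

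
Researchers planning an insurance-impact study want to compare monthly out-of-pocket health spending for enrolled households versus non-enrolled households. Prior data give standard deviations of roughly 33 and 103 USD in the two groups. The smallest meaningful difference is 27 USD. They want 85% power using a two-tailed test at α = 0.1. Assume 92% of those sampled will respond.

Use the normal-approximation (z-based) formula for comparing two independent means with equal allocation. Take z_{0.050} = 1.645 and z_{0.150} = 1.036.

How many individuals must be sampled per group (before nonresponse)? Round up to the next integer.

n = (z_{α/2} + z_β)² · (σ₁² + σ₂²) / δ²
  = (1.645 + 1.036)² · (33² + 103² = 11698) / 27²
  = 7.1878 · 11698 / 729
  = 115.34
Adjust for 92% response: 115.34 / 0.92 = 125.37.
Round up → n = 126 per group.

n = 126 per group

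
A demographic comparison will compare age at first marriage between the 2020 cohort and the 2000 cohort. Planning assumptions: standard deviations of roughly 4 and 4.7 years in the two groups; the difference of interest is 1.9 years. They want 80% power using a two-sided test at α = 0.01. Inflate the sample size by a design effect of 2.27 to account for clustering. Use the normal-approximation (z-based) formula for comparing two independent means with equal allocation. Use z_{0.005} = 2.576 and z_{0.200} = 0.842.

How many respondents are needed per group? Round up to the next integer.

n = (z_{α/2} + z_β)² · (σ₁² + σ₂²) / δ²
  = (2.576 + 0.842)² · (4² + 4.7² = 38.09) / 1.9²
  = 11.6827 · 38.09 / 3.61
  = 123.27
Design effect: 2.27 × 123.27 = 279.82.
Round up → n = 280 per group.

n = 280 per group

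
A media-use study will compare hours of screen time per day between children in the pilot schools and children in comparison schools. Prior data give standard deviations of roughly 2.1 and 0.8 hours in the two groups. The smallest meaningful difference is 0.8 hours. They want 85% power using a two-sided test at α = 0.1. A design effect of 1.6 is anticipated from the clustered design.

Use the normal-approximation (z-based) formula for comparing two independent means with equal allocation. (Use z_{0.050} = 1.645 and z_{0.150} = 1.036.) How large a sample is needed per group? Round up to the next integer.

n = (z_{α/2} + z_β)² · (σ₁² + σ₂²) / δ²
  = (1.645 + 1.036)² · (2.1² + 0.8² = 5.05) / 0.8²
  = 7.1878 · 5.05 / 0.64
  = 56.72
Design effect: 1.6 × 56.72 = 90.75.
Round up → n = 91 per group.

n = 91 per group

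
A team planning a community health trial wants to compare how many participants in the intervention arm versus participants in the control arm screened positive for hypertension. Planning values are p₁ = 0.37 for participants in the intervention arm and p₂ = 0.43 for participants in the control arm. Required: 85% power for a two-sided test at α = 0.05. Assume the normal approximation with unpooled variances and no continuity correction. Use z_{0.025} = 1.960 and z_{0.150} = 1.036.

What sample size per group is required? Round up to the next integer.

n = 1193 per group

n = (z_{α/2} + z_β)² · [p₁(1−p₁) + p₂(1−p₂)] / (p₁ − p₂)²
  = (1.960 + 1.036)² · (0.37·0.63 + 0.43·0.57) / (-0.06)²
  = (2.996)² · (0.2331 + 0.2451) / 0.0036
  = 8.9760 · 0.4782 / 0.0036
  = 1192.31
Round up → n = 1193 per group.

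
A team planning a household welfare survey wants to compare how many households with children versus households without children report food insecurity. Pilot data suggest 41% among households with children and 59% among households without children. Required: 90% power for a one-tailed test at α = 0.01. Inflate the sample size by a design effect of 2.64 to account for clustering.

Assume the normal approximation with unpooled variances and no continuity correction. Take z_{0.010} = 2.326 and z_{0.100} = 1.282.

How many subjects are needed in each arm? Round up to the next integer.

n = (z_α + z_β)² · [p₁(1−p₁) + p₂(1−p₂)] / (p₁ − p₂)²
  = (2.326 + 1.282)² · (0.41·0.59 + 0.59·0.41) / (-0.18)²
  = (3.608)² · (0.2419 + 0.2419) / 0.0324
  = 13.0177 · 0.4838 / 0.0324
  = 194.38
Design effect: 2.64 × 194.38 = 513.17.
Round up → n = 514 per group.

n = 514 per group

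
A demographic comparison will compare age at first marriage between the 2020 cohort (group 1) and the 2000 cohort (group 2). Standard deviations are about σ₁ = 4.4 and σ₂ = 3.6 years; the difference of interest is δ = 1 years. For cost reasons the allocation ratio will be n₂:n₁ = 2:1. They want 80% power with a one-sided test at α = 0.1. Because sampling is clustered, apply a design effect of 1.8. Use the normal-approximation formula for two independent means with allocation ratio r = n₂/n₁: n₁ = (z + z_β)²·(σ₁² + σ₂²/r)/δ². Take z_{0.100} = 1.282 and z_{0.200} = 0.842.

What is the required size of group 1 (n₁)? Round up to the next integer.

n₁ = 210

n₁ = (z_α + z_β)² · (σ₁² + σ₂²/r) / δ²
   = (1.282 + 0.842)² · (4.4² + 3.6²/2) / 1²
   = 4.5114 · (19.36 + 6.48) / 1
   = 4.5114 · 25.84 / 1
   = 116.57
Design effect: 1.8 × 116.57 = 209.83.
Round up → n₁ = 210; n₂ = r·n₁ = 2 × 210 = 420.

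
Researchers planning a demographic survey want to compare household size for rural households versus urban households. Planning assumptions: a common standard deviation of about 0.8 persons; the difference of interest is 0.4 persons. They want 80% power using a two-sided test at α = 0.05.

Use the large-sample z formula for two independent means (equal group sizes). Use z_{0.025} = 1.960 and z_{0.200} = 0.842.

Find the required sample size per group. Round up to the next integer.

n = 63 per group

n = (z_{α/2} + z_β)² · (σ₁² + σ₂²) / δ²
  = (1.960 + 0.842)² · (2·0.8² = 1.28) / 0.4²
  = 7.8512 · 1.28 / 0.16
  = 62.81
Round up → n = 63 per group.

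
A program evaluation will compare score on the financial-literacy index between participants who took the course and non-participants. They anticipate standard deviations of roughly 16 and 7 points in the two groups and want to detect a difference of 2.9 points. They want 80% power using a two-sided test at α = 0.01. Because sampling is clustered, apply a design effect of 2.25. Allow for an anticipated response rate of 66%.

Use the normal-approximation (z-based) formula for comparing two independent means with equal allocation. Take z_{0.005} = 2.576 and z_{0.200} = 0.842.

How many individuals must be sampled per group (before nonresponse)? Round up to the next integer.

n = (z_{α/2} + z_β)² · (σ₁² + σ₂²) / δ²
  = (2.576 + 0.842)² · (16² + 7² = 305) / 2.9²
  = 11.6827 · 305 / 8.41
  = 423.69
Design effect: 2.25 × 423.69 = 953.30.
Adjust for 66% response: 953.30 / 0.66 = 1444.40.
Round up → n = 1445 per group.

n = 1445 per group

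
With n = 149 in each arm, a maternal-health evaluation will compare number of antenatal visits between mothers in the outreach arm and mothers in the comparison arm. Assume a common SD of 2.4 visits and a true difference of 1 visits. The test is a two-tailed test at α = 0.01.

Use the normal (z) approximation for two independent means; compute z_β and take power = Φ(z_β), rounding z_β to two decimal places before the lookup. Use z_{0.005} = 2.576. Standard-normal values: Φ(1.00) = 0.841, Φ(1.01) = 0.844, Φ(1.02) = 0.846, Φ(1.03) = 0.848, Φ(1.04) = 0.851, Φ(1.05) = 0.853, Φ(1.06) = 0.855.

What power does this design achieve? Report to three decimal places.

z_β = δ·√(n/(σ₁²+σ₂²)) − z_{α/2}
    = 1 · √(149/11.52) − 2.576
    = 1 · 3.59639 − 2.576
    = 3.5964 − 2.576 = 1.0204 → 1.02
Power = Φ(1.02) = 0.846.

Power ≈ 0.846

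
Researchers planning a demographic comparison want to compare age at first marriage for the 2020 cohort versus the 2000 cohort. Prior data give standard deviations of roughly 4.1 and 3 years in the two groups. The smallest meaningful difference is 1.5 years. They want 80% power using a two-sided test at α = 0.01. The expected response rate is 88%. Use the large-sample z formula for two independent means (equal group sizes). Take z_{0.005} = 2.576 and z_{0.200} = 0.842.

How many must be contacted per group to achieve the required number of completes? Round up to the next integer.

n = (z_{α/2} + z_β)² · (σ₁² + σ₂²) / δ²
  = (2.576 + 0.842)² · (4.1² + 3² = 25.81) / 1.5²
  = 11.6827 · 25.81 / 2.25
  = 134.01
Adjust for 88% response: 134.01 / 0.88 = 152.29.
Round up → n = 153 per group.

n = 153 per group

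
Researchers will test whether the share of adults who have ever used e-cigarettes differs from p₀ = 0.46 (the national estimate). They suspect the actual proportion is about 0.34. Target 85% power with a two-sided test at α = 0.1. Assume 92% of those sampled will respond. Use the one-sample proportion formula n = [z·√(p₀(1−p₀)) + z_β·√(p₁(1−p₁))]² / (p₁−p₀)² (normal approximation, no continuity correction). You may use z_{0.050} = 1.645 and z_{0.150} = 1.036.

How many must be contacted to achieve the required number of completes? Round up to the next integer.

n = 130

n = [z_{α/2}·√(p₀q₀) + z_β·√(p₁q₁)]² / (p₁ − p₀)²
  = [1.645·√(0.46·0.54) + 1.036·√(0.34·0.66)]² / (-0.12)²
  = [1.645·0.4984 + 1.036·0.4737]² / 0.0144
  = [1.3106]² / 0.0144
  = 119.29
Adjust for 92% response: 119.29 / 0.92 = 129.66.
Round up → n = 130.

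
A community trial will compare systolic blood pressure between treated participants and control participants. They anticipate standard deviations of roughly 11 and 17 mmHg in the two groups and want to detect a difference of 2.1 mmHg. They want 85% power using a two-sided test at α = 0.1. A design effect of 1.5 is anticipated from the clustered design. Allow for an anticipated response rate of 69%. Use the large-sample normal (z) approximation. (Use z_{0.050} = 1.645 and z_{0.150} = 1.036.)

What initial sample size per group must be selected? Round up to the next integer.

n = 1453 per group

n = (z_{α/2} + z_β)² · (σ₁² + σ₂²) / δ²
  = (1.645 + 1.036)² · (11² + 17² = 410) / 2.1²
  = 7.1878 · 410 / 4.41
  = 668.25
Design effect: 1.5 × 668.25 = 1002.37.
Adjust for 69% response: 1002.37 / 0.69 = 1452.72.
Round up → n = 1453 per group.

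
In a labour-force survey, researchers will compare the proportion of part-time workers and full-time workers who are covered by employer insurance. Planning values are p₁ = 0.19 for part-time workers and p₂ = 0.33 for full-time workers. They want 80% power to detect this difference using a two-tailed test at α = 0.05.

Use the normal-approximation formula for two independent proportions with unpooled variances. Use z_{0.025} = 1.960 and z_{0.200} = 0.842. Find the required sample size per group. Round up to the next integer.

n = (z_{α/2} + z_β)² · [p₁(1−p₁) + p₂(1−p₂)] / (p₁ − p₂)²
  = (1.960 + 0.842)² · (0.19·0.81 + 0.33·0.67) / (-0.14)²
  = (2.802)² · (0.1539 + 0.2211) / 0.0196
  = 7.8512 · 0.3750 / 0.0196
  = 150.21
Round up → n = 151 per group.

n = 151 per group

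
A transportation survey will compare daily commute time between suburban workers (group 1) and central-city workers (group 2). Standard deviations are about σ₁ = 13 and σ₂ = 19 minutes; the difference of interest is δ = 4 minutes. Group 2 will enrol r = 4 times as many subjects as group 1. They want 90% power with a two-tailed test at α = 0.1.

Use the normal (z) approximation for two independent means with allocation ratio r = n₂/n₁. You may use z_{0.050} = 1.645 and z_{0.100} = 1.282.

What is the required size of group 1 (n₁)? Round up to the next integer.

n₁ = (z_{α/2} + z_β)² · (σ₁² + σ₂²/r) / δ²
   = (1.645 + 1.282)² · (13² + 19²/4) / 4²
   = 8.5673 · (169 + 90.25) / 16
   = 8.5673 · 259.25 / 16
   = 138.82
Round up → n₁ = 139; n₂ = r·n₁ = 4 × 139 = 556.

n₁ = 139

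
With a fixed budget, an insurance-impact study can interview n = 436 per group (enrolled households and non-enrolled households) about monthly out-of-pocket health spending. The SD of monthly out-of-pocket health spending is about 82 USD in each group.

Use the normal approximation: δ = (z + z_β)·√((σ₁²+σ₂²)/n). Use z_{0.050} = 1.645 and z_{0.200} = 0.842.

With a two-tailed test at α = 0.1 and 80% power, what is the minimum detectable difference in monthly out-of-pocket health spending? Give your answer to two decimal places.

δ = (z_{α/2} + z_β) · √((σ₁²+σ₂²)/n)
  = (1.645 + 0.842) · √(13448/436)
  = 2.487 · √30.844
  = 2.487 · 5.5537
  = 13.8122

Minimum detectable difference ≈ 13.81 USD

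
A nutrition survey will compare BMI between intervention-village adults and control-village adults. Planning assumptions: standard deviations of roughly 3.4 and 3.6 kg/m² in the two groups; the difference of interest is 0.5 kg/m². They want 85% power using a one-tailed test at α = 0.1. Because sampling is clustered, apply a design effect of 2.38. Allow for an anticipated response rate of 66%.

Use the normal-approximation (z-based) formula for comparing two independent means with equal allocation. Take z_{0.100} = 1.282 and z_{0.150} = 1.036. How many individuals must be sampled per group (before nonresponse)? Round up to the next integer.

n = 1901 per group

n = (z_α + z_β)² · (σ₁² + σ₂²) / δ²
  = (1.282 + 1.036)² · (3.4² + 3.6² = 24.52) / 0.5²
  = 5.3731 · 24.52 / 0.25
  = 527.00
Design effect: 2.38 × 527.00 = 1254.25.
Adjust for 66% response: 1254.25 / 0.66 = 1900.38.
Round up → n = 1901 per group.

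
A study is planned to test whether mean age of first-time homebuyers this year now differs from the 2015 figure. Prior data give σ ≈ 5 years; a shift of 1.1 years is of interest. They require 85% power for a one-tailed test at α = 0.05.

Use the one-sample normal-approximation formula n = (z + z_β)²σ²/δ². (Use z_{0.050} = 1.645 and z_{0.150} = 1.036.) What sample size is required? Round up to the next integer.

n = (z_α + z_β)² · σ² / δ²
  = (1.645 + 1.036)² · 5² / 1.1²
  = 7.1878 · 25 / 1.21
  = 148.51
Round up → n = 149.

n = 149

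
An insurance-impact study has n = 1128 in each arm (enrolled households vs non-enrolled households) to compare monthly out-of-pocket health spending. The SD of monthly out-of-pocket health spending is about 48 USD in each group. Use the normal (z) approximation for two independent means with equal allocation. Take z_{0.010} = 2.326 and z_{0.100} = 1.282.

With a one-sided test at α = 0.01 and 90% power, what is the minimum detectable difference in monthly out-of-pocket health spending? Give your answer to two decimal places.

δ = (z_α + z_β) · √((σ₁²+σ₂²)/n)
  = (2.326 + 1.282) · √(4608/1128)
  = 3.608 · √4.0851
  = 3.608 · 2.0212
  = 7.2924

Minimum detectable difference ≈ 7.29 USD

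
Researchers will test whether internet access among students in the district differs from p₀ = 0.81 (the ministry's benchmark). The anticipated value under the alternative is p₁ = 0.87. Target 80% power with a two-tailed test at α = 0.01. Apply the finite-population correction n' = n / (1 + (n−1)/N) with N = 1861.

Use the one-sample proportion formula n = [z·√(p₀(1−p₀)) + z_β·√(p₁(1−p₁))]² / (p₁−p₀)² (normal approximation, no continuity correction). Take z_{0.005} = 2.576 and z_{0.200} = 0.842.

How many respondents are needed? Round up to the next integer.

n = 373

n = [z_{α/2}·√(p₀q₀) + z_β·√(p₁q₁)]² / (p₁ − p₀)²
  = [2.576·√(0.81·0.19) + 0.842·√(0.87·0.13)]² / (0.06)²
  = [2.576·0.3923 + 0.842·0.3363]² / 0.0036
  = [1.2937]² / 0.0036
  = 464.93
Finite-population correction (N = 1861): 464.93 / (1 + (464.93 − 1)/1861) = 372.16.
Round up → n = 373.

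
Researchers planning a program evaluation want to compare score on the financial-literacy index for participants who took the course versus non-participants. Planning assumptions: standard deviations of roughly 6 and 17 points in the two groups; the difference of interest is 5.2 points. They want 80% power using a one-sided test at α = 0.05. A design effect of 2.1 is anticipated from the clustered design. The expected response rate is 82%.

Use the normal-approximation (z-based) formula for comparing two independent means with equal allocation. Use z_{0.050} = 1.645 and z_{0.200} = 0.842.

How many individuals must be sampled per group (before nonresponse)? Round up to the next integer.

n = (z_α + z_β)² · (σ₁² + σ₂²) / δ²
  = (1.645 + 0.842)² · (6² + 17² = 325) / 5.2²
  = 6.1852 · 325 / 27.04
  = 74.34
Design effect: 2.1 × 74.34 = 156.12.
Adjust for 82% response: 156.12 / 0.82 = 190.39.
Round up → n = 191 per group.

n = 191 per group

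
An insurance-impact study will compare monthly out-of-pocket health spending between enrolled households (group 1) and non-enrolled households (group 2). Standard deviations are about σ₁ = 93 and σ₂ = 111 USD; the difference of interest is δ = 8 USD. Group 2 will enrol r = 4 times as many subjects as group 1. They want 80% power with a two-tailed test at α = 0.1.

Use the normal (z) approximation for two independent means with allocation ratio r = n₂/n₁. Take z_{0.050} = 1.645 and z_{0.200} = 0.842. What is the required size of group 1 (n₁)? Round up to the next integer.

n₁ = 1134

n₁ = (z_{α/2} + z_β)² · (σ₁² + σ₂²/r) / δ²
   = (1.645 + 0.842)² · (93² + 111²/4) / 8²
   = 6.1852 · (8649 + 3080.2) / 64
   = 6.1852 · 11729.2 / 64
   = 1133.55
Round up → n₁ = 1134; n₂ = r·n₁ = 4 × 1134 = 4536.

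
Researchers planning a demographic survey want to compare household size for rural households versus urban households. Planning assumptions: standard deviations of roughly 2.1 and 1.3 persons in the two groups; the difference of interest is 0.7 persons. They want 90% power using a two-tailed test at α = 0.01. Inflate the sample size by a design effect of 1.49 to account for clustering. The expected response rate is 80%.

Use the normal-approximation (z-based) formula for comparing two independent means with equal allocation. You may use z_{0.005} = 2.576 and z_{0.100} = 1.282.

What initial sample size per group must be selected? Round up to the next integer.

n = 346 per group

n = (z_{α/2} + z_β)² · (σ₁² + σ₂²) / δ²
  = (2.576 + 1.282)² · (2.1² + 1.3² = 6.1) / 0.7²
  = 14.8842 · 6.1 / 0.49
  = 185.29
Design effect: 1.49 × 185.29 = 276.09.
Adjust for 80% response: 276.09 / 0.80 = 345.11.
Round up → n = 346 per group.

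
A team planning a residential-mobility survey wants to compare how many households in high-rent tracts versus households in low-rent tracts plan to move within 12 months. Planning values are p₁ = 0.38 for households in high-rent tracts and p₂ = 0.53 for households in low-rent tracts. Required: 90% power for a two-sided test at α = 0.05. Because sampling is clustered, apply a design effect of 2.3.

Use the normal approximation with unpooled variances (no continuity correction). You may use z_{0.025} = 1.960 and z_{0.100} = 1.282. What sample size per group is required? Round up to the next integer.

n = (z_{α/2} + z_β)² · [p₁(1−p₁) + p₂(1−p₂)] / (p₁ − p₂)²
  = (1.960 + 1.282)² · (0.38·0.62 + 0.53·0.47) / (-0.15)²
  = (3.242)² · (0.2356 + 0.2491) / 0.0225
  = 10.5106 · 0.4847 / 0.0225
  = 226.42
Design effect: 2.3 × 226.42 = 520.77.
Round up → n = 521 per group.

n = 521 per group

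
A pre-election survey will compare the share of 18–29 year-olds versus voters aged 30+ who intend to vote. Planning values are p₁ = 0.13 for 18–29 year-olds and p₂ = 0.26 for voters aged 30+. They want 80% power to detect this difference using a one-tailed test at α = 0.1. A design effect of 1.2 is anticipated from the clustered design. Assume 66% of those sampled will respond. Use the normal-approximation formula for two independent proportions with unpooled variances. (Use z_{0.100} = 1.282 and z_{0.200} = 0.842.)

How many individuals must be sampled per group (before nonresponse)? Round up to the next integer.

n = 149 per group

n = (z_α + z_β)² · [p₁(1−p₁) + p₂(1−p₂)] / (p₁ − p₂)²
  = (1.282 + 0.842)² · (0.13·0.87 + 0.26·0.74) / (-0.13)²
  = (2.124)² · (0.1131 + 0.1924) / 0.0169
  = 4.5114 · 0.3055 / 0.0169
  = 81.55
Design effect: 1.2 × 81.55 = 97.86.
Adjust for 66% response: 97.86 / 0.66 = 148.28.
Round up → n = 149 per group.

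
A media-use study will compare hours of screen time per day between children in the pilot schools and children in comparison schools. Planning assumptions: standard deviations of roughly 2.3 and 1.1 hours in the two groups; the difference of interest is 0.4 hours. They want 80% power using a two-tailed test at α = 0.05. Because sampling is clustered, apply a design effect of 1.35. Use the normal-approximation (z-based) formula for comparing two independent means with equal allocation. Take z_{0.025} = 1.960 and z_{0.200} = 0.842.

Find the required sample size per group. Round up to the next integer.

n = 431 per group

n = (z_{α/2} + z_β)² · (σ₁² + σ₂²) / δ²
  = (1.960 + 0.842)² · (2.3² + 1.1² = 6.5) / 0.4²
  = 7.8512 · 6.5 / 0.16
  = 318.96
Design effect: 1.35 × 318.96 = 430.59.
Round up → n = 431 per group.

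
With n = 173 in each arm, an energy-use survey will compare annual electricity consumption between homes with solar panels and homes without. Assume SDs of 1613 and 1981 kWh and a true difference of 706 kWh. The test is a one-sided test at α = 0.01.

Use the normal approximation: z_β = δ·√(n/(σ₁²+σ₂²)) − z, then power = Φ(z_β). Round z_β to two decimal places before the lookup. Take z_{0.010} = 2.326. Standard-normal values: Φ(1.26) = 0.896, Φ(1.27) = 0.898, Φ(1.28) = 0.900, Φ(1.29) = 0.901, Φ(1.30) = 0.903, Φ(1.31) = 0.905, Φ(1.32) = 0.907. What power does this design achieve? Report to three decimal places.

Power ≈ 0.905

z_β = δ·√(n/(σ₁²+σ₂²)) − z_α
    = 706 · √(173/6526130) − 2.326
    = 706 · 0.00515 − 2.326
    = 3.6350 − 2.326 = 1.3090 → 1.31
Power = Φ(1.31) = 0.905.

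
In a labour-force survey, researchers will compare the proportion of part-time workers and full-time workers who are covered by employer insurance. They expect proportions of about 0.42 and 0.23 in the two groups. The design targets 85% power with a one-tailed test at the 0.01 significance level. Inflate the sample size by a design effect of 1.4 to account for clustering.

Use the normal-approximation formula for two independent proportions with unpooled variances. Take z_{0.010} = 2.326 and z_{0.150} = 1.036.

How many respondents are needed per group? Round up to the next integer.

n = (z_α + z_β)² · [p₁(1−p₁) + p₂(1−p₂)] / (p₁ − p₂)²
  = (2.326 + 1.036)² · (0.42·0.58 + 0.23·0.77) / (0.19)²
  = (3.362)² · (0.2436 + 0.1771) / 0.0361
  = 11.3030 · 0.4207 / 0.0361
  = 131.72
Design effect: 1.4 × 131.72 = 184.41.
Round up → n = 185 per group.

n = 185 per group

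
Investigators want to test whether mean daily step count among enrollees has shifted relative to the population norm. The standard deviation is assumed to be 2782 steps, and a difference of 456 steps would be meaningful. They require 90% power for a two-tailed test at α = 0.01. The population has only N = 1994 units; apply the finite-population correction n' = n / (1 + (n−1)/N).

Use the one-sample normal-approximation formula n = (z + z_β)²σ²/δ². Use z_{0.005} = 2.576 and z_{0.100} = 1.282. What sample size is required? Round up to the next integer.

n = 434

n = (z_{α/2} + z_β)² · σ² / δ²
  = (2.576 + 1.282)² · 2782² / 456²
  = 14.8842 · 7739524 / 207936
  = 554.00
Finite-population correction (N = 1994): 554.00 / (1 + (554.00 − 1)/1994) = 433.72.
Round up → n = 434.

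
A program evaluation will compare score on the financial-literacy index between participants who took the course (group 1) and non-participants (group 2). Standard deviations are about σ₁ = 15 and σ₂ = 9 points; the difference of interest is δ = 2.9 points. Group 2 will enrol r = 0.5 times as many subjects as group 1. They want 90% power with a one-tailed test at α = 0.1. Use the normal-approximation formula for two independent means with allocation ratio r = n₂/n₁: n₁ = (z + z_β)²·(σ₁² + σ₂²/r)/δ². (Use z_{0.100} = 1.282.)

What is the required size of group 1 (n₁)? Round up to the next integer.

n₁ = (z_α + z_β)² · (σ₁² + σ₂²/r) / δ²
   = (1.282 + 1.282)² · (15² + 9²/0.5) / 2.9²
   = 6.5741 · (225 + 162) / 8.41
   = 6.5741 · 387 / 8.41
   = 302.52
Round up → n₁ = 303; n₂ = r·n₁ = 0.5 × 303 = 152.

n₁ = 303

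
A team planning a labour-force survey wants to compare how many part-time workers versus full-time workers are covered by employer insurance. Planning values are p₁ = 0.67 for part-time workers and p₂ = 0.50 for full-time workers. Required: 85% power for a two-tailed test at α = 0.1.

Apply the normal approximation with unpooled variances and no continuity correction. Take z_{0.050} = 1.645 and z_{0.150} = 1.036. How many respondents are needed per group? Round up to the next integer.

n = (z_{α/2} + z_β)² · [p₁(1−p₁) + p₂(1−p₂)] / (p₁ − p₂)²
  = (1.645 + 1.036)² · (0.67·0.33 + 0.50·0.50) / (0.17)²
  = (2.681)² · (0.2211 + 0.2500) / 0.0289
  = 7.1878 · 0.4711 / 0.0289
  = 117.17
Round up → n = 118 per group.

n = 118 per group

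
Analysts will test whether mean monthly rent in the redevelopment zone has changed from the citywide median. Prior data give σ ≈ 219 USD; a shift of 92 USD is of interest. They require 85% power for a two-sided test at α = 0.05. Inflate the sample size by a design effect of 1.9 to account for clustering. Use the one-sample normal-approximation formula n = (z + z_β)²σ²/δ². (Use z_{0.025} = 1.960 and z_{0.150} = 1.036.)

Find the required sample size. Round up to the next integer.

n = (z_{α/2} + z_β)² · σ² / δ²
  = (1.960 + 1.036)² · 219² / 92²
  = 8.9760 · 47961 / 8464
  = 50.86
Design effect: 1.9 × 50.86 = 96.64.
Round up → n = 97.

n = 97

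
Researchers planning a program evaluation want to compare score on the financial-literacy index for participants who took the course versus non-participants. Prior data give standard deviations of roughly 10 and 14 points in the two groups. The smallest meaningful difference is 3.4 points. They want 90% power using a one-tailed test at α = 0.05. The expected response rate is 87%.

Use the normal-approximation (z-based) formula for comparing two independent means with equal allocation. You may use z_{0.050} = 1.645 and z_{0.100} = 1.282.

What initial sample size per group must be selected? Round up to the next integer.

n = (z_α + z_β)² · (σ₁² + σ₂²) / δ²
  = (1.645 + 1.282)² · (10² + 14² = 296) / 3.4²
  = 8.5673 · 296 / 11.56
  = 219.37
Adjust for 87% response: 219.37 / 0.87 = 252.15.
Round up → n = 253 per group.

n = 253 per group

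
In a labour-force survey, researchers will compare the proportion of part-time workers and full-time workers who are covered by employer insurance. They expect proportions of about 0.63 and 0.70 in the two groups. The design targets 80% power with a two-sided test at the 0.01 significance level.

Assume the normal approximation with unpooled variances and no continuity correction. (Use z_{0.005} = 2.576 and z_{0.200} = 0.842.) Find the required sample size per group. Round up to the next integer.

n = 1057 per group

n = (z_{α/2} + z_β)² · [p₁(1−p₁) + p₂(1−p₂)] / (p₁ − p₂)²
  = (2.576 + 0.842)² · (0.63·0.37 + 0.70·0.30) / (-0.07)²
  = (3.418)² · (0.2331 + 0.2100) / 0.0049
  = 11.6827 · 0.4431 / 0.0049
  = 1056.45
Round up → n = 1057 per group.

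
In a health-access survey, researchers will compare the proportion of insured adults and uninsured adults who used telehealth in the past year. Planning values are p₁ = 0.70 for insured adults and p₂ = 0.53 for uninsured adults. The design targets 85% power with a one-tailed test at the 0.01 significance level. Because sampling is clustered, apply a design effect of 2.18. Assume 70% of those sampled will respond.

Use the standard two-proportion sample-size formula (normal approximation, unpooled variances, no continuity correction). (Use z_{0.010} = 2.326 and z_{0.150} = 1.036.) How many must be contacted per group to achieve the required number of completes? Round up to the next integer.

n = 560 per group

n = (z_α + z_β)² · [p₁(1−p₁) + p₂(1−p₂)] / (p₁ − p₂)²
  = (2.326 + 1.036)² · (0.70·0.30 + 0.53·0.47) / (0.17)²
  = (3.362)² · (0.2100 + 0.2491) / 0.0289
  = 11.3030 · 0.4591 / 0.0289
  = 179.56
Design effect: 2.18 × 179.56 = 391.44.
Adjust for 70% response: 391.44 / 0.70 = 559.20.
Round up → n = 560 per group.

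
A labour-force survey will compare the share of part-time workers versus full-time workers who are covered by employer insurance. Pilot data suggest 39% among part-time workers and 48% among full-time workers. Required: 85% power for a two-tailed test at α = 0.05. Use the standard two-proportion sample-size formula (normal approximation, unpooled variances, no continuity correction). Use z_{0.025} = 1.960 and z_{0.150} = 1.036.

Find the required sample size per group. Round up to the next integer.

n = (z_{α/2} + z_β)² · [p₁(1−p₁) + p₂(1−p₂)] / (p₁ − p₂)²
  = (1.960 + 1.036)² · (0.39·0.61 + 0.48·0.52) / (-0.09)²
  = (2.996)² · (0.2379 + 0.2496) / 0.0081
  = 8.9760 · 0.4875 / 0.0081
  = 540.22
Round up → n = 541 per group.

n = 541 per group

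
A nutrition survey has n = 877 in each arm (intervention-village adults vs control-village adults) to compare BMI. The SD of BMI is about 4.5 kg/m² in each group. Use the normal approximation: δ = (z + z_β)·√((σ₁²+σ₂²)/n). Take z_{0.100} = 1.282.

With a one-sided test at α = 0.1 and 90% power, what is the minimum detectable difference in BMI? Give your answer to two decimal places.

δ = (z_α + z_β) · √((σ₁²+σ₂²)/n)
  = (1.282 + 1.282) · √(40.5/877)
  = 2.564 · √0.04618
  = 2.564 · 0.2149
  = 0.5510

Minimum detectable difference ≈ 0.55 kg/m²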